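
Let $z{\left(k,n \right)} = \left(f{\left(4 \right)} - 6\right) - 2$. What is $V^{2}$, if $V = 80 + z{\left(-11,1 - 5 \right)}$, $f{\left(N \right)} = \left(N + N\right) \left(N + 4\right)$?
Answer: $18496$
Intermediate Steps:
$f{\left(N \right)} = 2 N \left(4 + N\right)$
$z{\left(k,n \right)} = 56$ ($z{\left(k,n \right)} = \left(2 \cdot 4 \left(4 + 4\right) - 6\right) - 2 = \left(2 \cdot 4 \cdot 8 - 6\right) - 2 = \left(64 - 6\right) - 2 = 58 - 2 = 56$)
$V = 136$ ($V = 80 + 56 = 136$)
$V^{2} = 136^{2} = 18496$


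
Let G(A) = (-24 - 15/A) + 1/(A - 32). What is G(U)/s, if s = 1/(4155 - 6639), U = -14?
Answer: 399060/7 ≈ 57009.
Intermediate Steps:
G(A) = -24 + 1/(-32 + A) - 15/A (G(A) = (-24 - 15/A) + 1/(-32 + A) = -24 + 1/(-32 + A) - 15/A)
s = -1/2484 (s = 1/(-2484) = -1/2484 ≈ -0.00040258)
G(U)/s = (2*(240 - 12*(-14)**2 + 377*(-14))/(-14*(-32 - 14)))/(-1/2484) = (2*(-1/14)*(240 - 12*196 - 5278)/(-46))*(-2484) = (2*(-1/14)*(-1/46)*(240 - 2352 - 5278))*(-2484) = (2*(-1/14)*(-1/46)*(-7390))*(-2484) = -3695/161*(-2484) = 399060/7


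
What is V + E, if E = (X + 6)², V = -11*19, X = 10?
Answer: 47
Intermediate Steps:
V = -209
E = 256 (E = (10 + 6)² = 16² = 256)
V + E = -209 + 256 = 47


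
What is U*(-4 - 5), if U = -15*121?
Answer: 16335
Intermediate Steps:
U = -1815
U*(-4 - 5) = -1815*(-4 - 5) = -1815*(-9) = 16335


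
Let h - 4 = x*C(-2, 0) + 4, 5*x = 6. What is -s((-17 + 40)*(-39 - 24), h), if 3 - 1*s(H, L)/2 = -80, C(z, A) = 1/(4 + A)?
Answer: -166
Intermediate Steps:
x = 6/5 (x = (1/5)*6 = 6/5 ≈ 1.2000)
h = 83/10 (h = 4 + (6/(5*(4 + 0)) + 4) = 4 + ((6/5)/4 + 4) = 4 + ((6/5)*(1/4) + 4) = 4 + (3/10 + 4) = 4 + 43/10 = 83/10 ≈ 8.3000)
s(H, L) = 166 (s(H, L) = 6 - 2*(-80) = 6 + 160 = 166)
-s((-17 + 40)*(-39 - 24), h) = -1*166 = -166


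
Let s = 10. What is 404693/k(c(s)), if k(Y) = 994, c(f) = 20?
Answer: 404693/994 ≈ 407.14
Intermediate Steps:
404693/k(c(s)) = 404693/994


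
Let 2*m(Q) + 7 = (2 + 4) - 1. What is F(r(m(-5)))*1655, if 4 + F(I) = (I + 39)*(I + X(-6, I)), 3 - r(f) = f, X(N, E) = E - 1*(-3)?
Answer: 776195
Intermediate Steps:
X(N, E) = 3 + E (X(N, E) = E + 3 = 3 + E)
m(Q) = -1 (m(Q) = -7/2 + ((2 + 4) - 1)/2 = -7/2 + (6 - 1)/2 = -7/2 + (½)*5 = -7/2 + 5/2 = -1)
r(f) = 3 - f
F(I) = -4 + (3 + 2*I)*(39 + I) (F(I) = -4 + (I + 39)*(I + (3 + I)) = -4 + (39 + I)*(3 + 2*I) = -4 + (3 + 2*I)*(39 + I))
F(r(m(-5)))*1655 = (113 + 2*(3 - 1*(-1))² + 81*(3 - 1*(-1)))*1655 = (113 + 2*(3 + 1)² + 81*(3 + 1))*1655 = (113 + 2*4² + 81*4)*1655 = (113 + 2*16 + 324)*1655 = (113 + 32 + 324)*1655 = 469*1655 = 776195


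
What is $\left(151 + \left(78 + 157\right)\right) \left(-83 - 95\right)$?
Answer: $-68708$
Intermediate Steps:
$\left(151 + \left(78 + 157\right)\right) \left(-83 - 95\right) = \left(151 + 235\right) \left(-178\right) = 386 \left(-178\right) = -68708$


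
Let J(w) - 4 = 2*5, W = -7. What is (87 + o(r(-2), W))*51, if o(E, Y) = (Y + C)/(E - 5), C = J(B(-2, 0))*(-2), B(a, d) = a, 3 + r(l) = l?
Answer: 9231/2 ≈ 4615.5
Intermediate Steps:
r(l) = -3 + l
J(w) = 14 (J(w) = 4 + 2*5 = 4 + 10 = 14)
C = -28 (C = 14*(-2) = -28)
o(E, Y) = (-28 + Y)/(-5 + E) (o(E, Y) = (Y - 28)/(E - 5) = (-28 + Y)/(-5 + E))
(87 + o(r(-2), W))*51 = (87 + (-28 - 7)/(-5 + (-3 - 2)))*51 = (87 - 35/(-5 - 5))*51 = (87 - 35/(-10))*51 = (87 - 1/10*(-35))*51 = (87 + 7/2)*51 = (181/2)*51 = 9231/2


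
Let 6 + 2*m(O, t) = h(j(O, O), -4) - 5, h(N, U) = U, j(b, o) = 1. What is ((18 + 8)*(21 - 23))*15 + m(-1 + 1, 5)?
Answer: -1575/2 ≈ -787.50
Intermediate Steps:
m(O, t) = -15/2 (m(O, t) = -3 + (-4 - 5)/2 = -3 + (½)*(-9) = -3 - 9/2 = -15/2)
((18 + 8)*(21 - 23))*15 + m(-1 + 1, 5) = ((18 + 8)*(21 - 23))*15 - 15/2 = (26*(-2))*15 - 15/2 = -52*15 - 15/2 = -780 - 15/2 = -1575/2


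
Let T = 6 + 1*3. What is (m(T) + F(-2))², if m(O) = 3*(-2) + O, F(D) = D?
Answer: 1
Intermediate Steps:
T = 9 (T = 6 + 3 = 9)
m(O) = -6 + O
(m(T) + F(-2))² = ((-6 + 9) - 2)² = (3 - 2)² = 1² = 1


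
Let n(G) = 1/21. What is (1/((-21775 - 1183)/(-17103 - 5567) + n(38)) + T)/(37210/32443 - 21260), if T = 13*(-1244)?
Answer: 132415382091719/174076386622180 ≈ 0.76067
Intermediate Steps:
T = -16172
n(G) = 1/21
(1/((-21775 - 1183)/(-17103 - 5567) + n(38)) + T)/(37210/32443 - 21260) = (1/((-21775 - 1183)/(-17103 - 5567) + 1/21) - 16172)/(37210/32443 - 21260) = (1/(-22958/(-22670) + 1/21) - 16172)/(37210*(1/32443) - 21260) = (1/(-22958*(-1/22670) + 1/21) - 16172)/(37210/32443 - 21260) = (1/(11479/11335 + 1/21) - 16172)/(-689700970/32443) = (1/(252394/238035) - 16172)*(-32443/689700970) = (238035/252394 - 16172)*(-32443/689700970) = -4081477733/252394*(-32443/689700970) = 132415382091719/174076386622180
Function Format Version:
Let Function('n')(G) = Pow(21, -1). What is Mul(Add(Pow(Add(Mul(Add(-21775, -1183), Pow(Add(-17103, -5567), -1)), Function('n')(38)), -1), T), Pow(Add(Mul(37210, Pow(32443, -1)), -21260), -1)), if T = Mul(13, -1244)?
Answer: Rational(132415382091719, 174076386622180) ≈ 0.76067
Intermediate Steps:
T = -16172
Function('n')(G) = Rational(1, 21)
Mul(Add(Pow(Add(Mul(Add(-21775, -1183), Pow(Add(-17103, -5567), -1)), Function('n')(38)), -1), T), Pow(Add(Mul(37210, Pow(32443, -1)), -21260), -1)) = Mul(Add(Pow(Add(Mul(Add(-21775, -1183), Pow(Add(-17103, -5567), -1)), Rational(1, 21)), -1), -16172), Pow(Add(Mul(37210, Pow(32443, -1)), -21260), -1)) = Mul(Add(Pow(Add(Mul(-22958, Pow(-22670, -1)), Rational(1, 21)), -1), -16172), Pow(Add(Mul(37210, Rational(1, 32443)), -21260), -1)) = Mul(Add(Pow(Add(Mul(-22958, Rational(-1, 22670)), Rational(1, 21)), -1), -16172), Pow(Add(Rational(37210, 32443), -21260), -1)) = Mul(Add(Pow(Add(Rational(11479, 11335), Rational(1, 21)), -1), -16172), Pow(Rational(-689700970, 32443), -1)) = Mul(Add(Pow(Rational(252394, 238035), -1), -16172), Rational(-32443, 689700970)) = Mul(Add(Rational(238035, 252394), -16172), Rational(-32443, 689700970)) = Mul(Rational(-4081477733, 252394), Rational(-32443, 689700970)) = Rational(132415382091719, 174076386622180)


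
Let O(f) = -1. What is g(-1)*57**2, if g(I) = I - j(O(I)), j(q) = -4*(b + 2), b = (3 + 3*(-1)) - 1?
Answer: 9747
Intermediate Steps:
b = -1 (b = (3 - 3) - 1 = 0 - 1 = -1)
j(q) = -4 (j(q) = -4*(-1 + 2) = -4*1 = -4)
g(I) = 4 + I (g(I) = I - 1*(-4) = I + 4 = 4 + I)
g(-1)*57**2 = (4 - 1)*57**2 = 3*3249 = 9747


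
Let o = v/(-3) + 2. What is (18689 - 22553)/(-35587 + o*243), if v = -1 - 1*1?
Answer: 3864/34939 ≈ 0.11059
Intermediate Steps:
v = -2 (v = -1 - 1 = -2)
o = 8/3 (o = -2/(-3) + 2 = -2*(-1/3) + 2 = 2/3 + 2 = 8/3 ≈ 2.6667)
(18689 - 22553)/(-35587 + o*243) = (18689 - 22553)/(-35587 + (8/3)*243) = -3864/(-35587 + 648) = -3864/(-34939) = -3864*(-1/34939) = 3864/34939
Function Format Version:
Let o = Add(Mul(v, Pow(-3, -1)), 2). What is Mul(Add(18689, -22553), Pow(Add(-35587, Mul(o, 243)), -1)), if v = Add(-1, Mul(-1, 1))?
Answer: Rational(3864, 34939) ≈ 0.11059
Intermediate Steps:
v = -2 (v = Add(-1, -1) = -2)
o = Rational(8, 3) (o = Add(Mul(-2, Pow(-3, -1)), 2) = Add(Mul(-2, Rational(-1, 3)), 2) = Add(Rational(2, 3), 2) = Rational(8, 3) ≈ 2.6667)
Mul(Add(18689, -22553), Pow(Add(-35587, Mul(o, 243)), -1)) = Mul(Add(18689, -22553), Pow(Add(-35587, Mul(Rational(8, 3), 243)), -1)) = Mul(-3864, Pow(Add(-35587, 648), -1)) = Mul(-3864, Pow(-34939, -1)) = Mul(-3864, Rational(-1, 34939)) = Rational(3864, 34939)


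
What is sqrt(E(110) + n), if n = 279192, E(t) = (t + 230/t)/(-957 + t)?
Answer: sqrt(200294758587)/847 ≈ 528.39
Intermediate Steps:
E(t) = (t + 230/t)/(-957 + t)
sqrt(E(110) + n) = sqrt((230 + 110**2)/(110*(-957 + 110)) + 279192) = sqrt((1/110)*(230 + 12100)/(-847) + 279192) = sqrt((1/110)*(-1/847)*12330 + 279192) = sqrt(-1233/9317 + 279192) = sqrt(2601230631/9317) = sqrt(200294758587)/847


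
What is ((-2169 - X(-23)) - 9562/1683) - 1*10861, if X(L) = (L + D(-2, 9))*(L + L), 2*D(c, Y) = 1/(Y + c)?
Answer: -165998953/11781 ≈ -14090.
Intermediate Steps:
D(c, Y) = 1/(2*(Y + c))
X(L) = 2*L*(1/14 + L) (X(L) = (L + 1/(2*(9 - 2)))*(L + L) = (L + (½)/7)*(2*L) = (L + (½)*(⅐))*(2*L) = (L + 1/14)*(2*L) = (1/14 + L)*(2*L) = 2*L*(1/14 + L))
((-2169 - X(-23)) - 9562/1683) - 1*10861 = ((-2169 - (-23)*(1 + 14*(-23))/7) - 9562/1683) - 1*10861 = ((-2169 - (-23)*(1 - 322)/7) - 9562/1683) - 10861 = ((-2169 - (-23)*(-321)/7) - 1*9562/1683) - 10861 = ((-2169 - 1*7383/7) - 9562/1683) - 10861 = ((-2169 - 7383/7) - 9562/1683) - 10861 = (-22566/7 - 9562/1683) - 10861 = -38045512/11781 - 10861 = -165998953/11781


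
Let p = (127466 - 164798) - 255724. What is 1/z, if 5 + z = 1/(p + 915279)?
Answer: -622223/3111114 ≈ -0.20000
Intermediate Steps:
p = -293056 (p = -37332 - 255724 = -293056)
z = -3111114/622223 (z = -5 + 1/(-293056 + 915279) = -5 + 1/622223 = -3111114/622223 ≈ -5.0000)
1/z = 1/(-3111114/622223) = -622223/3111114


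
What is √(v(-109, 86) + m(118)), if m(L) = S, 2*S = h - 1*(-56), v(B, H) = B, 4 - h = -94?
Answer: 4*I*√2 ≈ 5.6569*I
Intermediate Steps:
h = 98 (h = 4 - 1*(-94) = 4 + 94 = 98)
S = 77 (S = (98 - 1*(-56))/2 = (98 + 56)/2 = (½)*154 = 77)
m(L) = 77
√(v(-109, 86) + m(118)) = √(-109 + 77) = √(-32) = 4*I*√2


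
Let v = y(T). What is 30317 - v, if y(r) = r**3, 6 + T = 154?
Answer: -3211475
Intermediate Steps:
T = 148 (T = -6 + 154 = 148)
v = 3241792 (v = 148**3 = 3241792)
30317 - v = 30317 - 1*3241792 = 30317 - 3241792 = -3211475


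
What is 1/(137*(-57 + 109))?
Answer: 1/7124 ≈ 0.00014037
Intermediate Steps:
1/(137*(-57 + 109)) = 1/(137*52) = 1/7124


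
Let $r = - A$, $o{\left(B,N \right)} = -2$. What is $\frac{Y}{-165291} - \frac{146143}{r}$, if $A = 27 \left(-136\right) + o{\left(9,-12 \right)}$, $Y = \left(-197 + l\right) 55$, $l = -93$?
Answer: $- \frac{24097522313}{607279134} \approx -39.681$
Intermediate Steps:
$Y = -15950$ ($Y = \left(-197 - 93\right) 55 = \left(-290\right) 55 = -15950$)
$A = -3674$ ($A = 27 \left(-136\right) - 2 = -3672 - 2 = -3674$)
$r = 3674$ ($r = \left(-1\right) \left(-3674\right) = 3674$)
$\frac{Y}{-165291} - \frac{146143}{r} = - \frac{15950}{-165291} - \frac{146143}{3674} = \left(-15950\right) \left(- \frac{1}{165291}\right) - \frac{146143}{3674} = \frac{15950}{165291} - \frac{146143}{3674} = - \frac{24097522313}{607279134}$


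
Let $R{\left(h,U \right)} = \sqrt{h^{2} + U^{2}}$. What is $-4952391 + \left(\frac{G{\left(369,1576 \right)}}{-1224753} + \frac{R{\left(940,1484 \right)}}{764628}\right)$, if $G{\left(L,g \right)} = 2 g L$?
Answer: $- \frac{2021818965837}{408251} + \frac{\sqrt{192866}}{191157} \approx -4.9524 \cdot 10^{6}$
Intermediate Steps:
$R{\left(h,U \right)} = \sqrt{U^{2} + h^{2}}$
$G{\left(L,g \right)} = 2 L g$
$-4952391 + \left(\frac{G{\left(369,1576 \right)}}{-1224753} + \frac{R{\left(940,1484 \right)}}{764628}\right) = -4952391 + \left(\frac{2 \cdot 369 \cdot 1576}{-1224753} + \frac{\sqrt{1484^{2} + 940^{2}}}{764628}\right) = -4952391 + \left(1163088 \left(- \frac{1}{1224753}\right) + \sqrt{2202256 + 883600} \cdot \frac{1}{764628}\right) = -4952391 - \left(\frac{387696}{408251} - \sqrt{3085856} \cdot \frac{1}{764628}\right) = -4952391 - \left(\frac{387696}{408251} - 4 \sqrt{192866} \cdot \frac{1}{764628}\right) = -4952391 - \left(\frac{387696}{408251} - \frac{\sqrt{192866}}{191157}\right) = - \frac{2021818965837}{408251} + \frac{\sqrt{192866}}{191157}$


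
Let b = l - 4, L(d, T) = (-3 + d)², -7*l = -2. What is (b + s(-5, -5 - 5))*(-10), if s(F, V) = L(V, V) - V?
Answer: -12270/7 ≈ -1752.9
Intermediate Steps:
l = 2/7 (l = -⅐*(-2) = 2/7 ≈ 0.28571)
s(F, V) = (-3 + V)² - V
b = -26/7 (b = 2/7 - 4 = -26/7 ≈ -3.7143)
(b + s(-5, -5 - 5))*(-10) = (-26/7 + ((-3 + (-5 - 5))² - (-5 - 5)))*(-10) = (-26/7 + ((-3 - 10)² - 1*(-10)))*(-10) = (-26/7 + ((-13)² + 10))*(-10) = (-26/7 + (169 + 10))*(-10) = (-26/7 + 179)*(-10) = (1227/7)*(-10) = -12270/7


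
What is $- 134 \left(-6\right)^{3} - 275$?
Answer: $28669$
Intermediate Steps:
$- 134 \left(-6\right)^{3} - 275 = \left(-134\right) \left(-216\right) - 275 = 28944 - 275 = 28669$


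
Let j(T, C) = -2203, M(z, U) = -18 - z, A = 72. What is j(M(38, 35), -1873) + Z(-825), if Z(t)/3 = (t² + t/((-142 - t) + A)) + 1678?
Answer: 308750111/151 ≈ 2.0447e+6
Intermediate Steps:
Z(t) = 5034 + 3*t² + 3*t/(-70 - t) (Z(t) = 3*((t² + t/((-142 - t) + 72)) + 1678) = 3*((t² + t/(-70 - t)) + 1678) = 3*(1678 + t² + t/(-70 - t)) = 5034 + 3*t² + 3*t/(-70 - t))
j(M(38, 35), -1873) + Z(-825) = -2203 + 3*(117460 + (-825)³ + 70*(-825)² + 1677*(-825))/(70 - 825) = -2203 + 3*(117460 - 561515625 + 70*680625 - 1383525)/(-755) = -2203 + 3*(-1/755)*(117460 - 561515625 + 47643750 - 1383525) = -2203 + 3*(-1/755)*(-515137940) = -2203 + 309082764/151 = 308750111/151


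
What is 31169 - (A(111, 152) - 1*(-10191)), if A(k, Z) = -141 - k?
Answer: 21230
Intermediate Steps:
31169 - (A(111, 152) - 1*(-10191)) = 31169 - ((-141 - 1*111) - 1*(-10191)) = 31169 - ((-141 - 111) + 10191) = 31169 - (-252 + 10191) = 31169 - 1*9939 = 31169 - 9939 = 21230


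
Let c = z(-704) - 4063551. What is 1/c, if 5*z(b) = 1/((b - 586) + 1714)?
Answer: -2120/8614728119 ≈ -2.4609e-7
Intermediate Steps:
z(b) = 1/(5*(1128 + b)) (z(b) = 1/(5*((b - 586) + 1714)) = 1/(5*((-586 + b) + 1714)) = 1/(5*(1128 + b)))
c = -8614728119/2120 (c = 1/(5*(1128 - 704)) - 4063551 = (⅕)/424 - 4063551 = (⅕)*(1/424) - 4063551 = 1/2120 - 4063551 = -8614728119/2120 ≈ -4.0636e+6)
1/c = 1/(-8614728119/2120) = -2120/8614728119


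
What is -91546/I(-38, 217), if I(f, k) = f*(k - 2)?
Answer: 45773/4085 ≈ 11.205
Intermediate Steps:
I(f, k) = f*(-2 + k)
-91546/I(-38, 217) = -91546*(-1/(38*(-2 + 217))) = -91546/((-38*215)) = -91546/(-8170) = -91546*(-1/8170) = 45773/4085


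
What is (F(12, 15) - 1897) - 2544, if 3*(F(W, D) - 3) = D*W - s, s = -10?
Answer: -13124/3 ≈ -4374.7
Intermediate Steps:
F(W, D) = 19/3 + D*W/3 (F(W, D) = 3 + (D*W - 1*(-10))/3 = 3 + (D*W + 10)/3 = 3 + (10 + D*W)/3 = 3 + (10/3 + D*W/3) = 19/3 + D*W/3)
(F(12, 15) - 1897) - 2544 = ((19/3 + (1/3)*15*12) - 1897) - 2544 = ((19/3 + 60) - 1897) - 2544 = (199/3 - 1897) - 2544 = -5492/3 - 2544 = -13124/3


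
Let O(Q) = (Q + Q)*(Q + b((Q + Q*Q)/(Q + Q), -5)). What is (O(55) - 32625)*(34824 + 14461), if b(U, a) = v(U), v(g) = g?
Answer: -1157951075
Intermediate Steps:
b(U, a) = U
O(Q) = 2*Q*(Q + (Q + Q**2)/(2*Q)) (O(Q) = (Q + Q)*(Q + (Q + Q*Q)/(Q + Q)) = (2*Q)*(Q + (Q + Q**2)/((2*Q))) = (2*Q)*(Q + (Q + Q**2)*(1/(2*Q))) = (2*Q)*(Q + (Q + Q**2)/(2*Q)) = 2*Q*(Q + (Q + Q**2)/(2*Q)))
(O(55) - 32625)*(34824 + 14461) = (55*(1 + 3*55) - 32625)*(34824 + 14461) = (55*(1 + 165) - 32625)*49285 = (55*166 - 32625)*49285 = (9130 - 32625)*49285 = -23495*49285 = -1157951075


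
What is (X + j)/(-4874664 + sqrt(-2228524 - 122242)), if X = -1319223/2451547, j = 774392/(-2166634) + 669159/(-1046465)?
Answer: 1485390496700734947147936/4717173706875514553718451707655 + 304716488500691524*I*sqrt(2350766)/4717173706875514553718451707655 ≈ 3.1489e-7 + 9.9042e-11*I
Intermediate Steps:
j = -1130098382543/1133653324405 (j = 774392*(-1/2166634) + 669159*(-1/1046465) = -387196/1083317 - 669159/1046465 = -1130098382543/1133653324405 ≈ -0.99686)
X = -1319223/2451547 (X = -1319223*1/2451547 = -1319223/2451547 ≈ -0.53812)
(X + j)/(-4874664 + sqrt(-2228524 - 122242)) = (-1319223/2451547 - 1130098382543/1133653324405)/(-4874664 + sqrt(-2228524 - 122242)) = -609432977001383048/(397029200926443505*(-4874664 + sqrt(-2350766))) = -609432977001383048/(397029200926443505*(-4874664 + I*sqrt(2350766)))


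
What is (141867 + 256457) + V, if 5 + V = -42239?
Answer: 356080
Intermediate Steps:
V = -42244 (V = -5 - 42239 = -42244)
(141867 + 256457) + V = (141867 + 256457) - 42244 = 398324 - 42244 = 356080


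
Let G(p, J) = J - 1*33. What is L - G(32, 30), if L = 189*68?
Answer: 12855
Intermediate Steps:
G(p, J) = -33 + J (G(p, J) = J - 33 = -33 + J)
L = 12852
L - G(32, 30) = 12852 - (-33 + 30) = 12852 - 1*(-3) = 12852 + 3 = 12855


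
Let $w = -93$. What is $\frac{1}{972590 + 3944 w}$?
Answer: $\frac{1}{605798} \approx 1.6507 \cdot 10^{-6}$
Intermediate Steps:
$\frac{1}{972590 + 3944 w} = \frac{1}{972590 + 3944 \left(-93\right)} = \frac{1}{972590 - 366792} = \frac{1}{605798}$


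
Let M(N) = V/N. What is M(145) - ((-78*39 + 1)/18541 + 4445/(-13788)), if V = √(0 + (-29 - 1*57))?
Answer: 124344053/255643308 + I*√86/145 ≈ 0.4864 + 0.063956*I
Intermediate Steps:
V = I*√86 (V = √(0 + (-29 - 57)) = √(0 - 86) = √(-86) = I*√86 ≈ 9.2736*I)
M(N) = I*√86/N (M(N) = (I*√86)/N = I*√86/N)
M(145) - ((-78*39 + 1)/18541 + 4445/(-13788)) = I*√86/145 - ((-78*39 + 1)/18541 + 4445/(-13788)) = I*√86*(1/145) - ((-3042 + 1)*(1/18541) + 4445*(-1/13788)) = I*√86/145 - (-3041*1/18541 - 4445/13788) = I*√86/145 - (-3041/18541 - 4445/13788) = I*√86/145 - 1*(-124344053/255643308) = I*√86/145 + 124344053/255643308 = 124344053/255643308 + I*√86/145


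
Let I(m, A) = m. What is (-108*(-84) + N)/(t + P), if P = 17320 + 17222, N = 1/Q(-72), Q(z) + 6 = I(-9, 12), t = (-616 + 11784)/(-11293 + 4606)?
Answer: 303320091/1154855930 ≈ 0.26265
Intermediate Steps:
t = -11168/6687 (t = 11168/(-6687) = 11168*(-1/6687) = -11168/6687 ≈ -1.6701)
Q(z) = -15 (Q(z) = -6 - 9 = -15)
N = -1/15 (N = 1/(-15) = -1/15 ≈ -0.066667)
P = 34542
(-108*(-84) + N)/(t + P) = (-108*(-84) - 1/15)/(-11168/6687 + 34542) = (9072 - 1/15)/(230971186/6687) = (136079/15)*(6687/230971186) = 303320091/1154855930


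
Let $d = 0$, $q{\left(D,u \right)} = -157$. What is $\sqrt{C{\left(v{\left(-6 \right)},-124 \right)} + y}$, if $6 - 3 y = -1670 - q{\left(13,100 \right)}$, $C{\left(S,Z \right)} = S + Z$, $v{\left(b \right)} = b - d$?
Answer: $\frac{\sqrt{3387}}{3} \approx 19.399$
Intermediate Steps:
$v{\left(b \right)} = b$ ($v{\left(b \right)} = b - 0 = b + 0 = b$)
$y = \frac{1519}{3}$ ($y = 2 - \frac{-1670 - -157}{3} = 2 - \frac{-1670 + 157}{3} = 2 - - \frac{1513}{3} = 2 + \frac{1513}{3} = \frac{1519}{3} \approx 506.33$)
$\sqrt{C{\left(v{\left(-6 \right)},-124 \right)} + y} = \sqrt{\left(-6 - 124\right) + \frac{1519}{3}} = \sqrt{-130 + \frac{1519}{3}} = \sqrt{\frac{1129}{3}} = \frac{\sqrt{3387}}{3}$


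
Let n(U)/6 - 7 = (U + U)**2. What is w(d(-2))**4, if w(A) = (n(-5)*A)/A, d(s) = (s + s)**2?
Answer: 169879162896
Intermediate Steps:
n(U) = 42 + 24*U**2 (n(U) = 42 + 6*(U + U)**2 = 42 + 6*(2*U)**2 = 42 + 6*(4*U**2) = 42 + 24*U**2)
d(s) = 4*s**2 (d(s) = (2*s)**2 = 4*s**2)
w(A) = 642 (w(A) = ((42 + 24*(-5)**2)*A)/A = ((42 + 24*25)*A)/A = ((42 + 600)*A)/A = (642*A)/A = 642)
w(d(-2))**4 = 642**4 = 169879162896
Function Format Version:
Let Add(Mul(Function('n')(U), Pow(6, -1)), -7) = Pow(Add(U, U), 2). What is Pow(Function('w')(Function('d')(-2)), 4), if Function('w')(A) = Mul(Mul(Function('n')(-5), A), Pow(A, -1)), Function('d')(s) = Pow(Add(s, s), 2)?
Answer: 169879162896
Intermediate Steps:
Function('n')(U) = Add(42, Mul(24, Pow(U, 2))) (Function('n')(U) = Add(42, Mul(6, Pow(Add(U, U), 2))) = Add(42, Mul(6, Pow(Mul(2, U), 2))) = Add(42, Mul(6, Mul(4, Pow(U, 2)))) = Add(42, Mul(24, Pow(U, 2))))
Function('d')(s) = Mul(4, Pow(s, 2)) (Function('d')(s) = Pow(Mul(2, s), 2) = Mul(4, Pow(s, 2)))
Function('w')(A) = 642 (Function('w')(A) = Mul(Mul(Add(42, Mul(24, Pow(-5, 2))), A), Pow(A, -1)) = Mul(Mul(Add(42, Mul(24, 25)), A), Pow(A, -1)) = Mul(Mul(Add(42, 600), A), Pow(A, -1)) = Mul(Mul(642, A), Pow(A, -1)) = 642)
Pow(Function('w')(Function('d')(-2)), 4) = Pow(642, 4) = 169879162896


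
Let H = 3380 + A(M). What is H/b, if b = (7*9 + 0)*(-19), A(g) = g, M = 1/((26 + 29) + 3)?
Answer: -65347/23142 ≈ -2.8237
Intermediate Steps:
M = 1/58 (M = 1/(55 + 3) = 1/58 ≈ 0.017241)
H = 196041/58 (H = 3380 + 1/58 = 196041/58 ≈ 3380.0)
b = -1197 (b = (63 + 0)*(-19) = 63*(-19) = -1197)
H/b = (196041/58)/(-1197) = (196041/58)*(-1/1197) = -65347/23142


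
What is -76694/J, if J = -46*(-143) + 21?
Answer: -76694/6599 ≈ -11.622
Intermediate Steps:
J = 6599 (J = 6578 + 21 = 6599)
-76694/J = -76694/6599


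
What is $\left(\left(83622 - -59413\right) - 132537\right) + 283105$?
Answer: $293603$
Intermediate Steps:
$\left(\left(83622 - -59413\right) - 132537\right) + 283105 = \left(\left(83622 + 59413\right) - 132537\right) + 283105 = \left(143035 - 132537\right) + 283105 = 10498 + 283105 = 293603$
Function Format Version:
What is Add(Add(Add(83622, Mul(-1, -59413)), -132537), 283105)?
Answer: 293603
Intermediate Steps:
Add(Add(Add(83622, Mul(-1, -59413)), -132537), 283105) = Add(Add(Add(83622, 59413), -132537), 283105) = Add(Add(143035, -132537), 283105) = Add(10498, 283105) = 293603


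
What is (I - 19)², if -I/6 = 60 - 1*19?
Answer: 70225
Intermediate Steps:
I = -246 (I = -6*(60 - 1*19) = -6*(60 - 19) = -6*41 = -246)
(I - 19)² = (-246 - 19)² = (-265)² = 70225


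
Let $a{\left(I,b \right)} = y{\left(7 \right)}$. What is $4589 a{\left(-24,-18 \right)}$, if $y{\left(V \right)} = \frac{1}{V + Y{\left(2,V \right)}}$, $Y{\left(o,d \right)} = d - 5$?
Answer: $\frac{4589}{9} \approx 509.89$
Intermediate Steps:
$Y{\left(o,d \right)} = -5 + d$
$y{\left(V \right)} = \frac{1}{-5 + 2 V}$ ($y{\left(V \right)} = \frac{1}{V + \left(-5 + V\right)} = \frac{1}{-5 + 2 V}$)
$a{\left(I,b \right)} = \frac{1}{9}$ ($a{\left(I,b \right)} = \frac{1}{-5 + 2 \cdot 7} = \frac{1}{-5 + 14} = \frac{1}{9}$)
$4589 a{\left(-24,-18 \right)} = 4589 \cdot \frac{1}{9} = \frac{4589}{9}$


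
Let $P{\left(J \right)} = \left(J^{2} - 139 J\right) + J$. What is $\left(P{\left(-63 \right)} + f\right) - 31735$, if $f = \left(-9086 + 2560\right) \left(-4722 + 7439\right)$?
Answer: $-17750214$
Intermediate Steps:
$P{\left(J \right)} = J^{2} - 138 J$
$f = -17731142$ ($f = \left(-6526\right) 2717 = -17731142$)
$\left(P{\left(-63 \right)} + f\right) - 31735 = \left(- 63 \left(-138 - 63\right) - 17731142\right) - 31735 = \left(\left(-63\right) \left(-201\right) - 17731142\right) - 31735 = \left(12663 - 17731142\right) - 31735 = -17718479 - 31735 = -17750214$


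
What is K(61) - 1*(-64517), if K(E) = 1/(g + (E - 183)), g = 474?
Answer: 22709985/352 ≈ 64517.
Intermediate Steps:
K(E) = 1/(291 + E) (K(E) = 1/(474 + (E - 183)) = 1/(474 + (-183 + E)) = 1/(291 + E))
K(61) - 1*(-64517) = 1/(291 + 61) - 1*(-64517) = 1/352 + 64517 = 22709985/352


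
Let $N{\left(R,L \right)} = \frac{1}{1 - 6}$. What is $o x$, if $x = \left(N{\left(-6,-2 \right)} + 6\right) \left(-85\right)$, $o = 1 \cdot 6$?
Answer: $-2958$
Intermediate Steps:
$o = 6$
$N{\left(R,L \right)} = - \frac{1}{5}$ ($N{\left(R,L \right)} = \frac{1}{-5} = - \frac{1}{5}$)
$x = -493$ ($x = \left(- \frac{1}{5} + 6\right) \left(-85\right) = \frac{29}{5} \left(-85\right) = -493$)
$o x = 6 \left(-493\right) = -2958$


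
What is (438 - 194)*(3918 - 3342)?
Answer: 140544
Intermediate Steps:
(438 - 194)*(3918 - 3342) = 244*576 = 140544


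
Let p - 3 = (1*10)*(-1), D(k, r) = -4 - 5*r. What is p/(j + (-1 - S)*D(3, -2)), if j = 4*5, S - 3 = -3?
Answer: -1/2 ≈ -0.50000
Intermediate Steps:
S = 0 (S = 3 - 3 = 0)
j = 20
p = -7 (p = 3 + (1*10)*(-1) = 3 + 10*(-1) = 3 - 10 = -7)
p/(j + (-1 - S)*D(3, -2)) = -7/(20 + (-1 - 1*0)*(-4 - 5*(-2))) = -7/(20 + (-1 + 0)*(-4 + 10)) = -7/(20 - 1*6) = -7/(20 - 6) = -7/14 = -7*1/14 = -1/2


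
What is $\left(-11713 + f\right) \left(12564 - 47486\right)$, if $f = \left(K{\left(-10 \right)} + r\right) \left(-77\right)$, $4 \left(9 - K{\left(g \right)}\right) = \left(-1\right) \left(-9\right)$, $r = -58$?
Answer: $\frac{542460887}{2} \approx 2.7123 \cdot 10^{8}$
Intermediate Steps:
$K{\left(g \right)} = \frac{27}{4}$ ($K{\left(g \right)} = 9 - \frac{\left(-1\right) \left(-9\right)}{4} = 9 - \frac{9}{4} = \frac{27}{4}$)
$f = \frac{15785}{4}$ ($f = \left(\frac{27}{4} - 58\right) \left(-77\right) = \left(- \frac{205}{4}\right) \left(-77\right) = \frac{15785}{4} \approx 3946.3$)
$\left(-11713 + f\right) \left(12564 - 47486\right) = \left(-11713 + \frac{15785}{4}\right) \left(12564 - 47486\right) = \left(- \frac{31067}{4}\right) \left(-34922\right) = \frac{542460887}{2}$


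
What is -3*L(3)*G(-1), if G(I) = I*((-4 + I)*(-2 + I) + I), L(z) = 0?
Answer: 0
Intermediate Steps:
G(I) = I*(I + (-4 + I)*(-2 + I))
-3*L(3)*G(-1) = -0*(-(8 + (-1)² - 5*(-1))) = -0*(-(8 + 1 + 5)) = -0*(-1*14) = -0*(-14) = -3*0 = 0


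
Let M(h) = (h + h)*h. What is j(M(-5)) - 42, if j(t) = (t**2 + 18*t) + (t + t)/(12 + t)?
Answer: 104148/31 ≈ 3359.6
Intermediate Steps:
M(h) = 2*h**2 (M(h) = (2*h)*h = 2*h**2)
j(t) = t**2 + 18*t + 2*t/(12 + t) (j(t) = (t**2 + 18*t) + (2*t)/(12 + t) = (t**2 + 18*t) + 2*t/(12 + t) = t**2 + 18*t + 2*t/(12 + t))
j(M(-5)) - 42 = (2*(-5)**2)*(218 + (2*(-5)**2)**2 + 30*(2*(-5)**2))/(12 + 2*(-5)**2) - 42 = (2*25)*(218 + (2*25)**2 + 30*(2*25))/(12 + 2*25) - 42 = 50*(218 + 50**2 + 30*50)/(12 + 50) - 42 = 50*(218 + 2500 + 1500)/62 - 42 = 50*(1/62)*4218 - 42 = 105450/31 - 42 = 104148/31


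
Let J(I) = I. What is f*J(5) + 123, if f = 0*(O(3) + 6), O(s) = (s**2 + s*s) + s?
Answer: 123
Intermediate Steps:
O(s) = s + 2*s**2 (O(s) = (s**2 + s**2) + s = 2*s**2 + s = s + 2*s**2)
f = 0 (f = 0*(3*(1 + 2*3) + 6) = 0*(3*(1 + 6) + 6) = 0*(3*7 + 6) = 0*(21 + 6) = 0*27 = 0)
f*J(5) + 123 = 0*5 + 123 = 0 + 123 = 123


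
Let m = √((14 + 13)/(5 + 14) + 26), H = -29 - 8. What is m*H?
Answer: -37*√9899/19 ≈ -193.75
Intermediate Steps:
H = -37
m = √9899/19 (m = √(27/19 + 26) = √(521/19) = √9899/19 ≈ 5.2365)
m*H = (√9899/19)*(-37) = -37*√9899/19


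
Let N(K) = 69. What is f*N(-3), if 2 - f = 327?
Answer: -22425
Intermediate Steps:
f = -325 (f = 2 - 1*327 = 2 - 327 = -325)
f*N(-3) = -325*69 = -22425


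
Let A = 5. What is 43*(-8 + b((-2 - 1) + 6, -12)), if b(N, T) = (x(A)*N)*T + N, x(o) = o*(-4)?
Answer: 30745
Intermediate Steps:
x(o) = -4*o
b(N, T) = N - 20*N*T (b(N, T) = ((-4*5)*N)*T + N = (-20*N)*T + N = -20*N*T + N = N - 20*N*T)
43*(-8 + b((-2 - 1) + 6, -12)) = 43*(-8 + ((-2 - 1) + 6)*(1 - 20*(-12))) = 43*(-8 + (-3 + 6)*(1 + 240)) = 43*(-8 + 3*241) = 43*(-8 + 723) = 43*715 = 30745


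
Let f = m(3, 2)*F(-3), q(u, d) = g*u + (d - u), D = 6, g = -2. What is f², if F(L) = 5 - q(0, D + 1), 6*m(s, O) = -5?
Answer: 25/9 ≈ 2.7778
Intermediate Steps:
m(s, O) = -⅚ (m(s, O) = (⅙)*(-5) = -⅚)
q(u, d) = d - 3*u (q(u, d) = -2*u + (d - u) = d - 3*u)
F(L) = -2 (F(L) = 5 - ((6 + 1) - 3*0) = 5 - (7 + 0) = 5 - 1*7 = 5 - 7 = -2)
f = 5/3 (f = -⅚*(-2) = 5/3 ≈ 1.6667)
f² = (5/3)² = 25/9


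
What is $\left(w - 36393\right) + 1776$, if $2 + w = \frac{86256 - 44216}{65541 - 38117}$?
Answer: $- \frac{118668677}{3428} \approx -34617.0$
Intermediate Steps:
$w = - \frac{1601}{3428}$ ($w = -2 + \frac{86256 - 44216}{65541 - 38117} = -2 + \frac{42040}{27424} = -2 + 42040 \cdot \frac{1}{27424} = -2 + \frac{5255}{3428} = - \frac{1601}{3428} \approx -0.46704$)
$\left(w - 36393\right) + 1776 = \left(- \frac{1601}{3428} - 36393\right) + 1776 = - \frac{124756805}{3428} + 1776 = - \frac{118668677}{3428}$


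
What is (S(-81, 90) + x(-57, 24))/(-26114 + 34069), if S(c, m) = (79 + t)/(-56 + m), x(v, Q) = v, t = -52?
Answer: -1911/270470 ≈ -0.0070655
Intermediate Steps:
S(c, m) = 27/(-56 + m) (S(c, m) = (79 - 52)/(-56 + m) = 27/(-56 + m))
(S(-81, 90) + x(-57, 24))/(-26114 + 34069) = (27/(-56 + 90) - 57)/(-26114 + 34069) = (27/34 - 57)/7955 = (27*(1/34) - 57)*(1/7955) = (27/34 - 57)*(1/7955) = -1911/34*1/7955 = -1911/270470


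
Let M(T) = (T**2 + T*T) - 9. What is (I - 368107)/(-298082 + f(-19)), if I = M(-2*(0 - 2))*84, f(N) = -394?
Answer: 366175/298476 ≈ 1.2268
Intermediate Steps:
M(T) = -9 + 2*T**2 (M(T) = (T**2 + T**2) - 9 = 2*T**2 - 9 = -9 + 2*T**2)
I = 1932 (I = (-9 + 2*(-2*(0 - 2))**2)*84 = (-9 + 2*(-2*(-2))**2)*84 = (-9 + 2*4**2)*84 = (-9 + 2*16)*84 = (-9 + 32)*84 = 23*84 = 1932)
(I - 368107)/(-298082 + f(-19)) = (1932 - 368107)/(-298082 - 394) = -366175/(-298476) = -366175*(-1/298476) = 366175/298476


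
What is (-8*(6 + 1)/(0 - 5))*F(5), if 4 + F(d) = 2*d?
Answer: 336/5 ≈ 67.200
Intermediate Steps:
F(d) = -4 + 2*d
(-8*(6 + 1)/(0 - 5))*F(5) = (-8*(6 + 1)/(0 - 5))*(-4 + 2*5) = (-56/(-5))*(-4 + 10) = -56*(-1)/5*6 = -8*(-7/5)*6 = (56/5)*6 = 336/5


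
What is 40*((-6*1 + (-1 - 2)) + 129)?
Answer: 4800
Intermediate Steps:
40*((-6*1 + (-1 - 2)) + 129) = 40*((-6 - 3) + 129) = 40*(-9 + 129) = 40*120 = 4800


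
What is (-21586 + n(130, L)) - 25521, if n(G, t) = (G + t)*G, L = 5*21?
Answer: -16557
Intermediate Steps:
L = 105
n(G, t) = G*(G + t)
(-21586 + n(130, L)) - 25521 = (-21586 + 130*(130 + 105)) - 25521 = (-21586 + 130*235) - 25521 = (-21586 + 30550) - 25521 = 8964 - 25521 = -16557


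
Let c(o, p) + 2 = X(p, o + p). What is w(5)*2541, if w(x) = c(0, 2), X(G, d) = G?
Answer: 0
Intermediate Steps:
c(o, p) = -2 + p
w(x) = 0 (w(x) = -2 + 2 = 0)
w(5)*2541 = 0*2541 = 0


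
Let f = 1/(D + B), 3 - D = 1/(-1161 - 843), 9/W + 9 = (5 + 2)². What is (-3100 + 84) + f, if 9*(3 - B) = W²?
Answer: -14492559256/4805491 ≈ -3015.8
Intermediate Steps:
W = 9/40 (W = 9/(-9 + (5 + 2)²) = 9/(-9 + 7²) = 9/(-9 + 49) = 9/40 ≈ 0.22500)
D = 6013/2004 (D = 3 - 1/(-1161 - 843) = 3 - 1/(-2004) = 3 - 1*(-1/2004) = 3 + 1/2004 = 6013/2004 ≈ 3.0005)
B = 4791/1600 (B = 3 - (9/40)²/9 = 3 - ⅑*81/1600 = 3 - 9/1600 = 4791/1600 ≈ 2.9944)
f = 801600/4805491 (f = 1/(6013/2004 + 4791/1600) = 1/(4805491/801600) = 801600/4805491 ≈ 0.16681)
(-3100 + 84) + f = (-3100 + 84) + 801600/4805491 = -3016 + 801600/4805491 = -14492559256/4805491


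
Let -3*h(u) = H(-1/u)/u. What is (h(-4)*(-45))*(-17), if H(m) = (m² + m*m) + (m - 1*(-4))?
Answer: 8925/32 ≈ 278.91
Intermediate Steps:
H(m) = 4 + m + 2*m² (H(m) = (m² + m²) + (m + 4) = 2*m² + (4 + m) = 4 + m + 2*m²)
h(u) = -(4 - 1/u + 2/u²)/(3*u) (h(u) = -(4 - 1/u + 2*(-1/u)²)/(3*u) = -(4 - 1/u + 2/u²)/(3*u))
(h(-4)*(-45))*(-17) = (((⅓)*(-2 - 4 - 4*(-4)²)/(-4)³)*(-45))*(-17) = (((⅓)*(-1/64)*(-2 - 4 - 4*16))*(-45))*(-17) = (((⅓)*(-1/64)*(-2 - 4 - 64))*(-45))*(-17) = (((⅓)*(-1/64)*(-70))*(-45))*(-17) = ((35/96)*(-45))*(-17) = -525/32*(-17) = 8925/32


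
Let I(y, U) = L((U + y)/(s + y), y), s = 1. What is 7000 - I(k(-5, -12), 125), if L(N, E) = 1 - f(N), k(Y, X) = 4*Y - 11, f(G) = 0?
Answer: 6999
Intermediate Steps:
k(Y, X) = -11 + 4*Y
L(N, E) = 1 (L(N, E) = 1 - 1*0 = 1 + 0 = 1)
I(y, U) = 1
7000 - I(k(-5, -12), 125) = 7000 - 1*1 = 7000 - 1 = 6999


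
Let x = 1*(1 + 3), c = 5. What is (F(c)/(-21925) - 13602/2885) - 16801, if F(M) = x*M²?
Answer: -42520906639/2530145 ≈ -16806.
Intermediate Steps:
x = 4 (x = 1*4 = 4)
F(M) = 4*M²
(F(c)/(-21925) - 13602/2885) - 16801 = ((4*5²)/(-21925) - 13602/2885) - 16801 = ((4*25)*(-1/21925) - 13602*1/2885) - 16801 = (100*(-1/21925) - 13602/2885) - 16801 = (-4/877 - 13602/2885) - 16801 = -11940494/2530145 - 16801 = -42520906639/2530145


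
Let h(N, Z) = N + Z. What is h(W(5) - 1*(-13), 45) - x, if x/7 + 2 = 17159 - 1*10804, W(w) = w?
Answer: -44408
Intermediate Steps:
x = 44471 (x = -14 + 7*(17159 - 1*10804) = -14 + 7*(17159 - 10804) = -14 + 7*6355 = -14 + 44485 = 44471)
h(W(5) - 1*(-13), 45) - x = ((5 - 1*(-13)) + 45) - 1*44471 = ((5 + 13) + 45) - 44471 = (18 + 45) - 44471 = 63 - 44471 = -44408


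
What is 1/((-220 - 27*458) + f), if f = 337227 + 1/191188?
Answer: 191188/62067463509 ≈ 3.0803e-6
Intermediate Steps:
f = 64473755677/191188 (f = 337227 + 1/191188 = 64473755677/191188 ≈ 3.3723e+5)
1/((-220 - 27*458) + f) = 1/((-220 - 27*458) + 64473755677/191188) = 1/((-220 - 12366) + 64473755677/191188) = 1/(-12586 + 64473755677/191188) = 1/(62067463509/191188) = 191188/62067463509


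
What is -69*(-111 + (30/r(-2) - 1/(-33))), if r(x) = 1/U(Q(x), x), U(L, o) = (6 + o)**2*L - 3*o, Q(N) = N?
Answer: 676246/11 ≈ 61477.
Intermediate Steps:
U(L, o) = -3*o + L*(6 + o)**2 (U(L, o) = L*(6 + o)**2 - 3*o = -3*o + L*(6 + o)**2)
r(x) = 1/(-3*x + x*(6 + x)**2)
-69*(-111 + (30/r(-2) - 1/(-33))) = -69*(-111 + (30/((1/((-2)*(-3 + (6 - 2)**2)))) - 1/(-33))) = -69*(-111 + (30/((-1/(2*(-3 + 4**2)))) - 1*(-1/33))) = -69*(-111 + (30/((-1/(2*(-3 + 16)))) + 1/33)) = -69*(-111 + (30/((-1/2/13)) + 1/33)) = -69*(-111 + (30/((-1/2*1/13)) + 1/33)) = -69*(-111 + (30/(-1/26) + 1/33)) = -69*(-111 + (30*(-26) + 1/33)) = -69*(-111 + (-780 + 1/33)) = -69*(-111 - 25739/33) = -69*(-29402/33) = 676246/11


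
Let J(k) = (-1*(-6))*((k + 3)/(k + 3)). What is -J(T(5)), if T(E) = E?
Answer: -6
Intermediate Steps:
J(k) = 6 (J(k) = 6*((3 + k)/(3 + k)) = 6*1 = 6)
-J(T(5)) = -1*6 = -6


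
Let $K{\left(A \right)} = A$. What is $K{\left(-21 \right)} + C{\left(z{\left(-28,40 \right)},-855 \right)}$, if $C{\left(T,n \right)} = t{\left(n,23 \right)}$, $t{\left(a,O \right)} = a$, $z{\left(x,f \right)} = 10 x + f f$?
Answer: $-876$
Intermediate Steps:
$z{\left(x,f \right)} = f^{2} + 10 x$ ($z{\left(x,f \right)} = 10 x + f^{2} = f^{2} + 10 x$)
$C{\left(T,n \right)} = n$
$K{\left(-21 \right)} + C{\left(z{\left(-28,40 \right)},-855 \right)} = -21 - 855 = -876$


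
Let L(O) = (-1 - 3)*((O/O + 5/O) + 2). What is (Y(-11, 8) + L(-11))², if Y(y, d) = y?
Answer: 54289/121 ≈ 448.67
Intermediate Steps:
L(O) = -12 - 20/O (L(O) = -4*((1 + 5/O) + 2) = -4*(3 + 5/O) = -12 - 20/O)
(Y(-11, 8) + L(-11))² = (-11 + (-12 - 20/(-11)))² = (-11 + (-12 - 20*(-1/11)))² = (-11 + (-12 + 20/11))² = (-11 - 112/11)² = (-233/11)² = 54289/121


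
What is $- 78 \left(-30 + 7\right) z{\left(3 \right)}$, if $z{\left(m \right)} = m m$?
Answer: $16146$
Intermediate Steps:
$z{\left(m \right)} = m^{2}$
$- 78 \left(-30 + 7\right) z{\left(3 \right)} = - 78 \left(-30 + 7\right) 3^{2} = \left(-78\right) \left(-23\right) 9 = 1794 \cdot 9 = 16146$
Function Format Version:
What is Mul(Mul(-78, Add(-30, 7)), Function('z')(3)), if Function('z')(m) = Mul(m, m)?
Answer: 16146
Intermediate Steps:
Function('z')(m) = Pow(m, 2)
Mul(Mul(-78, Add(-30, 7)), Function('z')(3)) = Mul(Mul(-78, Add(-30, 7)), Pow(3, 2)) = Mul(Mul(-78, -23), 9) = Mul(1794, 9) = 16146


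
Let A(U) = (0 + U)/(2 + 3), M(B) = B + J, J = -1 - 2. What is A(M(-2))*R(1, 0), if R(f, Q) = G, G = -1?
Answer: 1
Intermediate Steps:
J = -3
M(B) = -3 + B (M(B) = B - 3 = -3 + B)
R(f, Q) = -1
A(U) = U/5
A(M(-2))*R(1, 0) = ((-3 - 2)/5)*(-1) = ((⅕)*(-5))*(-1) = -1*(-1) = 1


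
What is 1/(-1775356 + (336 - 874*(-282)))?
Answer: -1/1528552 ≈ -6.5421e-7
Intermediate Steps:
1/(-1775356 + (336 - 874*(-282))) = 1/(-1775356 + (336 + 246468)) = 1/(-1775356 + 246804) = 1/(-1528552) = -1/1528552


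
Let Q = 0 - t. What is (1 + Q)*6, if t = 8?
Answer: -42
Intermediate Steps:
Q = -8 (Q = 0 - 1*8 = 0 - 8 = -8)
(1 + Q)*6 = (1 - 8)*6 = -7*6 = -42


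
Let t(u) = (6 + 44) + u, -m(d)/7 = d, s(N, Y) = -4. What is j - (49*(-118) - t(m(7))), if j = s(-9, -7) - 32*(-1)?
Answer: 5811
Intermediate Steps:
m(d) = -7*d
t(u) = 50 + u
j = 28 (j = -4 - 32*(-1) = -4 + 32 = 28)
j - (49*(-118) - t(m(7))) = 28 - (49*(-118) - (50 - 7*7)) = 28 - (-5782 - (50 - 49)) = 28 - (-5782 - 1*1) = 28 - (-5782 - 1) = 28 - 1*(-5783) = 28 + 5783 = 5811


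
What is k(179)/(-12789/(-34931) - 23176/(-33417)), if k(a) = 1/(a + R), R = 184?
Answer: 389096409/149668635149 ≈ 0.0025997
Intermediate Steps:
k(a) = 1/(184 + a) (k(a) = 1/(a + 184) = 1/(184 + a))
k(179)/(-12789/(-34931) - 23176/(-33417)) = 1/((184 + 179)*(-12789/(-34931) - 23176/(-33417))) = 1/(363*(-12789*(-1/34931) - 23176*(-1/33417))) = 1/(363*(12789/34931 + 23176/33417)) = 1/(363*(1236930869/1167289227)) = (1/363)*(1167289227/1236930869) = 389096409/149668635149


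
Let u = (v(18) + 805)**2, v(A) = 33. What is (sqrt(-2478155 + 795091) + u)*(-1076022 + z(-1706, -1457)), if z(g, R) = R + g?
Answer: -757851191140 - 2158370*I*sqrt(420766) ≈ -7.5785e+11 - 1.4001e+9*I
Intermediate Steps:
u = 702244 (u = (33 + 805)**2 = 838**2 = 702244)
(sqrt(-2478155 + 795091) + u)*(-1076022 + z(-1706, -1457)) = (sqrt(-2478155 + 795091) + 702244)*(-1076022 + (-1457 - 1706)) = (sqrt(-1683064) + 702244)*(-1076022 - 3163) = (2*I*sqrt(420766) + 702244)*(-1079185) = (702244 + 2*I*sqrt(420766))*(-1079185) = -757851191140 - 2158370*I*sqrt(420766)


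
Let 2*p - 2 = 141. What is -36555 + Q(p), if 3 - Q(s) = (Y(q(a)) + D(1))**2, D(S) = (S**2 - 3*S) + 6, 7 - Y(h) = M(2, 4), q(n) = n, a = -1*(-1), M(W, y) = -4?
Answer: -36777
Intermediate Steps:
p = 143/2 (p = 1 + (1/2)*141 = 1 + 141/2 = 143/2 ≈ 71.500)
a = 1
Y(h) = 11 (Y(h) = 7 - 1*(-4) = 7 + 4 = 11)
D(S) = 6 + S**2 - 3*S
Q(s) = -222 (Q(s) = 3 - (11 + (6 + 1**2 - 3*1))**2 = 3 - (11 + (6 + 1 - 3))**2 = 3 - (11 + 4)**2 = 3 - 1*15**2 = 3 - 1*225 = 3 - 225 = -222)
-36555 + Q(p) = -36555 - 222 = -36777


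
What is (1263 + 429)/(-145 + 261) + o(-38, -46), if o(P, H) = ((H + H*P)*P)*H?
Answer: 86278207/29 ≈ 2.9751e+6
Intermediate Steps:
o(P, H) = H*P*(H + H*P) (o(P, H) = (P*(H + H*P))*H = H*P*(H + H*P))
(1263 + 429)/(-145 + 261) + o(-38, -46) = (1263 + 429)/(-145 + 261) - 38*(-46)²*(1 - 38) = 1692/116 - 38*2116*(-37) = 1692*(1/116) + 2975096 = 423/29 + 2975096 = 86278207/29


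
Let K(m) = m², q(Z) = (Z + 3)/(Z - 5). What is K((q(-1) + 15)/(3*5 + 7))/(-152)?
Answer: -1/342 ≈ -0.0029240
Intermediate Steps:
q(Z) = (3 + Z)/(-5 + Z)
K((q(-1) + 15)/(3*5 + 7))/(-152) = (((3 - 1)/(-5 - 1) + 15)/(3*5 + 7))²/(-152) = ((2/(-6) + 15)/(15 + 7))²*(-1/152) = ((-⅙*2 + 15)/22)²*(-1/152) = ((-⅓ + 15)*(1/22))²*(-1/152) = ((44/3)*(1/22))²*(-1/152) = (⅔)²*(-1/152) = (4/9)*(-1/152) = -1/342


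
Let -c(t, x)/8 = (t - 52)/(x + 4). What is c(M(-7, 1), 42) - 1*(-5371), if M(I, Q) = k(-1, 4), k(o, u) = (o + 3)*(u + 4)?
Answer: 123677/23 ≈ 5377.3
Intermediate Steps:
k(o, u) = (3 + o)*(4 + u)
M(I, Q) = 16 (M(I, Q) = 12 + 3*4 + 4*(-1) - 1*4 = 12 + 12 - 4 - 4 = 16)
c(t, x) = -8*(-52 + t)/(4 + x) (c(t, x) = -8*(t - 52)/(x + 4) = -8*(-52 + t)/(4 + x))
c(M(-7, 1), 42) - 1*(-5371) = 8*(52 - 1*16)/(4 + 42) - 1*(-5371) = 8*(52 - 16)/46 + 5371 = 8*(1/46)*36 + 5371 = 144/23 + 5371 = 123677/23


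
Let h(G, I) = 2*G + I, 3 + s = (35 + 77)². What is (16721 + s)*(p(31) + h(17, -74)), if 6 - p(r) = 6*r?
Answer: -6437640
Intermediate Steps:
p(r) = 6 - 6*r
s = 12541 (s = -3 + (35 + 77)² = -3 + 112² = -3 + 12544 = 12541)
h(G, I) = I + 2*G
(16721 + s)*(p(31) + h(17, -74)) = (16721 + 12541)*((6 - 6*31) + (-74 + 2*17)) = 29262*((6 - 186) + (-74 + 34)) = 29262*(-180 - 40) = 29262*(-220) = -6437640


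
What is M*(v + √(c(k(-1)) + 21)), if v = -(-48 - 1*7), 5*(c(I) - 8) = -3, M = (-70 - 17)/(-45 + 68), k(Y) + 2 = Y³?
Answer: -4785/23 - 87*√710/115 ≈ -228.20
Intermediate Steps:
k(Y) = -2 + Y³
M = -87/23 ≈ -3.7826
c(I) = 37/5 (c(I) = 8 + (⅕)*(-3) = 8 - ⅗ = 37/5)
v = 55 (v = -(-48 - 7) = -1*(-55) = 55)
M*(v + √(c(k(-1)) + 21)) = -87*(55 + √(37/5 + 21))/23 = -87*(55 + √(142/5))/23 = -87*(55 + √710/5)/23 = -4785/23 - 87*√710/115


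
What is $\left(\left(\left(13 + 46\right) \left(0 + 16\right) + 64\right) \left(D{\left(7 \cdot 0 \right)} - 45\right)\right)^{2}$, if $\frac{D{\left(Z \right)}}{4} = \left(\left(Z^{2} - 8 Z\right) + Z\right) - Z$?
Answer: $2057529600$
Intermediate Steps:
$D{\left(Z \right)} = - 32 Z + 4 Z^{2}$ ($D{\left(Z \right)} = 4 \left(\left(\left(Z^{2} - 8 Z\right) + Z\right) - Z\right) = 4 \left(\left(Z^{2} - 7 Z\right) - Z\right) = 4 \left(Z^{2} - 8 Z\right) = - 32 Z + 4 Z^{2}$)
$\left(\left(\left(13 + 46\right) \left(0 + 16\right) + 64\right) \left(D{\left(7 \cdot 0 \right)} - 45\right)\right)^{2} = \left(\left(\left(13 + 46\right) \left(0 + 16\right) + 64\right) \left(4 \cdot 7 \cdot 0 \left(-8 + 7 \cdot 0\right) - 45\right)\right)^{2} = \left(\left(59 \cdot 16 + 64\right) \left(4 \cdot 0 \left(-8 + 0\right) - 45\right)\right)^{2} = \left(\left(944 + 64\right) \left(4 \cdot 0 \left(-8\right) - 45\right)\right)^{2} = \left(1008 \left(0 - 45\right)\right)^{2} = \left(1008 \left(-45\right)\right)^{2} = \left(-45360\right)^{2} = 2057529600$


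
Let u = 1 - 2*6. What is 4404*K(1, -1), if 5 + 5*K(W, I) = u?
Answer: -70464/5 ≈ -14093.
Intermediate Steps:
u = -11 (u = 1 - 12 = -11)
K(W, I) = -16/5 (K(W, I) = -1 + (⅕)*(-11) = -1 - 11/5 = -16/5)
4404*K(1, -1) = 4404*(-16/5) = -70464/5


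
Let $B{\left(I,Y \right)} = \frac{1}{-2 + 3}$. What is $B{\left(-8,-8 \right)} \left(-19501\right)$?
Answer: $-19501$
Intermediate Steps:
$B{\left(I,Y \right)} = 1$ ($B{\left(I,Y \right)} = 1^{-1} = 1$)
$B{\left(-8,-8 \right)} \left(-19501\right) = 1 \left(-19501\right) = -19501$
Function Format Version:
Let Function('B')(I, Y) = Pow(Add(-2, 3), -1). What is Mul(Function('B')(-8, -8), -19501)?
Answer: -19501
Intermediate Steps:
Function('B')(I, Y) = 1 (Function('B')(I, Y) = Pow(1, -1) = 1)
Mul(Function('B')(-8, -8), -19501) = Mul(1, -19501) = -19501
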